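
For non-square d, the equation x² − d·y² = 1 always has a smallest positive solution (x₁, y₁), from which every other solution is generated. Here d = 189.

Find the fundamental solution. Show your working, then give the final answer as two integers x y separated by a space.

55 4

√189 = [13; 1,2,1,26, …], period ℓ=4 (even) → k=3
step 0: (13, 1)  from 13·(1,0) + (0,1)
…
step 2: (41, 3)  from 2·(14,1) + (13,1)
step 3: (55, 4)  from 1·(41,3) + (14,1)
fundamental: x₁=55, y₁=4  (since 3025 − 189·16 = 1)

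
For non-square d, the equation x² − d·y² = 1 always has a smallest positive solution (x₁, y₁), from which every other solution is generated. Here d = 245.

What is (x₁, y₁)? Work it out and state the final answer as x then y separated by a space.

51841 3312

d=245: √d = [15; 1,1,1,7,6,7,1,1,1,30] (ℓ=10, even), read p_9/q_9
k=0  a_k=15  p_k/q_k = 15/1
…
k=4  a_k=7  p_k/q_k = 360/23
…
k=6  a_k=7  p_k/q_k = 15809/1010
…
k=8  a_k=1  p_k/q_k = 33825/2161
k=9  a_k=1  p_k/q_k = 51841/3312
fundamental: x₁=51841, y₁=3312  (since 2687489281 − 245·10969344 = 1)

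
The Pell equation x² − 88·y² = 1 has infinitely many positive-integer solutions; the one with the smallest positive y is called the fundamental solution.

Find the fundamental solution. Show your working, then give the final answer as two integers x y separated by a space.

197 21

√88 = [9; 2,1,1,1,2,18, …], period ℓ=6 (even) → k=5
step 0: (9, 1)  from 9·(1,0) + (0,1)
step 1: (19, 2)  from 2·(9,1) + (1,0)
…
step 4: (75, 8)  from 1·(47,5) + (28,3)
step 5: (197, 21)  from 2·(75,8) + (47,5)
(x₁, y₁) = (197, 21);  197² − 88·21² = 1 ✓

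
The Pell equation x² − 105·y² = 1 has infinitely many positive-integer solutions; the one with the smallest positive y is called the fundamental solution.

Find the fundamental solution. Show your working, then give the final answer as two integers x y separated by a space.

41 4

d=105: √d = [10; 4,20] (ℓ=2, even), read p_1/q_1
i=0: a=10 ⇒ p=10, q=1
i=1: a=4 ⇒ p=41, q=4
→ (41, 4).  Check: 41²=1681, 105·4²=1680, difference 1.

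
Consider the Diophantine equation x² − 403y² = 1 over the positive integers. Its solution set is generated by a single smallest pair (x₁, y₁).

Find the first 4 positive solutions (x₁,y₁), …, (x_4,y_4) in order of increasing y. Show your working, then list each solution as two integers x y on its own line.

√403 → a₀=20, period (13,2,1,3,1,3,1,2,13,40); ℓ=10 even so k=9
a_0=20:  p_0=20·1+0=20,  q_0=20·0+1=1
a_1=13:  p_1=13·20+1=261,  q_1=13·1+0=13
a_2=2:  p_2=2·261+20=542,  q_2=2·13+1=27
a_3=1:  p_3=1·542+261=803,  q_3=1·27+13=40
a_4=3:  p_4=3·803+542=2951,  q_4=3·40+27=147
…
a_6=3:  p_6=3·3754+2951=14213,  q_6=3·187+147=708
a_7=1:  p_7=1·14213+3754=17967,  q_7=1·708+187=895
a_8=2:  p_8=2·17967+14213=50147,  q_8=2·895+708=2498
a_9=13:  p_9=13·50147+17967=669878,  q_9=13·2498+895=33369
fundamental: x₁=669878, y₁=33369  (since 448736534884 − 403·1113490161 = 1)
(x_2, y_2) = (669878·669878 + 403·33369·33369, 669878·33369 + 33369·669878) = (897473069767, 44706317964)
(x_3, y_3) = (669878·897473069767 + 403·33369·44706317964, 669878·44706317964 + 33369·897473069767) = (1202394930058086974, 59895557730143415)
(x_4, y_4) = (669878·1202394930058086974 + 403·33369·59895557730143415, 669878·59895557730143415 + 33369·1202394930058086974) = (1610915821914004898868577, 80245432842261314788776)

669878 33369
897473069767 44706317964
1202394930058086974 59895557730143415
1610915821914004898868577 80245432842261314788776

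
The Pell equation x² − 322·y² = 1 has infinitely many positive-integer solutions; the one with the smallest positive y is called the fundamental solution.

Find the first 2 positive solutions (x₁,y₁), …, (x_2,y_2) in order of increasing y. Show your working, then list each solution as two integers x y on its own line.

323 18
208657 11628

[17; 1,16,1,34] for √322; ℓ=4 ⇒ convergent index 3
k=0  a_k=17  p_k/q_k = 17/1
k=1  a_k=1  p_k/q_k = 18/1
k=2  a_k=16  p_k/q_k = 305/17
k=3  a_k=1  p_k/q_k = 323/18
(x₁, y₁) = (323, 18);  323² − 322·18² = 1 ✓
(323+18√322)^2 = 208657 + 11628√322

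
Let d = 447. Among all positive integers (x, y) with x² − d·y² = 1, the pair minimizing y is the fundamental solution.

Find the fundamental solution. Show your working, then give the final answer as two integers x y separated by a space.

√447 = [21; 7,42, …], period ℓ=2 (even) → k=1
a_0=21:  p_0=21·1+0=21,  q_0=21·0+1=1
a_1=7:  p_1=7·21+1=148,  q_1=7·1+0=7
fundamental: x₁=148, y₁=7  (since 21904 − 447·49 = 1)

148 7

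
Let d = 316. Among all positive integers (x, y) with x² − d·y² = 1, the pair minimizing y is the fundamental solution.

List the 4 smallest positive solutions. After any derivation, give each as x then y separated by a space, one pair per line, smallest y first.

12799 720
327628801 18430560
8386642035199 471785474160
214681262489395201 12076764549117120

[17; 1,3,2,8,2,3,1,34] for √316; ℓ=8 ⇒ convergent index 7
i=0: a=17 ⇒ p=17, q=1
i=1: a=1 ⇒ p=18, q=1
i=2: a=3 ⇒ p=71, q=4
…
i=6: a=3 ⇒ p=9937, q=559
i=7: a=1 ⇒ p=12799, q=720
→ (12799, 720).  Check: 12799²=163814401, 316·720²=163814400, difference 1.
(x_2, y_2) = (12799·12799 + 316·720·720, 12799·720 + 720·12799) = (327628801, 18430560)
(x_3, y_3) = (12799·327628801 + 316·720·18430560, 12799·18430560 + 720·327628801) = (8386642035199, 471785474160)
(x_4, y_4) = (12799·8386642035199 + 316·720·471785474160, 12799·471785474160 + 720·8386642035199) = (214681262489395201, 12076764549117120)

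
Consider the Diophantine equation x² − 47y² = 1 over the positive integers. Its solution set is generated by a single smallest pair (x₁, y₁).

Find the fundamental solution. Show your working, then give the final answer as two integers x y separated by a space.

48 7

[6; 1,5,1,12] for √47; ℓ=4 ⇒ convergent index 3
step 0: (6, 1)  from 6·(1,0) + (0,1)
step 1: (7, 1)  from 1·(6,1) + (1,0)
step 2: (41, 6)  from 5·(7,1) + (6,1)
step 3: (48, 7)  from 1·(41,6) + (7,1)
fundamental: x₁=48, y₁=7  (since 2304 − 47·49 = 1)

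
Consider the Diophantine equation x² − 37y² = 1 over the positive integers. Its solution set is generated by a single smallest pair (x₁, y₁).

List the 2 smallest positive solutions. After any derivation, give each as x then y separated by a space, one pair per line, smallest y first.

d=37: √d = [6; 12] (ℓ=1, odd), read p_1/q_1
k=0  a_k=6  p_k/q_k = 6/1
k=1  a_k=12  p_k/q_k = 73/12
fundamental: x₁=73, y₁=12  (since 5329 − 37·144 = 1)
(73+12√37)^2 = 10657 + 1752√37

73 12
10657 1752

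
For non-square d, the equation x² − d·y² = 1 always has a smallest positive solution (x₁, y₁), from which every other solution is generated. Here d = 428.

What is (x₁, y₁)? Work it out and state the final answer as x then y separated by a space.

[20; 1,2,4,1,5,10,5,1,4,2,1,40] for √428; ℓ=12 ⇒ convergent index 11
a_0=20:  p_0=20·1+0=20,  q_0=20·0+1=1
…
a_4=1:  p_4=1·269+62=331,  q_4=1·13+3=16
a_5=5:  p_5=5·331+269=1924,  q_5=5·16+13=93
…
a_7=5:  p_7=5·19571+1924=99779,  q_7=5·946+93=4823
…
a_10=2:  p_10=2·577179+119350=1273708,  q_10=2·27899+5769=61567
a_11=1:  p_11=1·1273708+577179=1850887,  q_11=1·61567+27899=89466
fundamental: x₁=1850887, y₁=89466  (since 3425782686769 − 428·8004165156 = 1)

1850887 89466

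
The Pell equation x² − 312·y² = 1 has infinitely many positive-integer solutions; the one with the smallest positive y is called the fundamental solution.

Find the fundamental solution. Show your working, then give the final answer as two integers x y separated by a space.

53 3

√312 → a₀=17, period (1,1,1,34); ℓ=4 even so k=3
step 0: (17, 1)  from 17·(1,0) + (0,1)
…
step 2: (35, 2)  from 1·(18,1) + (17,1)
step 3: (53, 3)  from 1·(35,2) + (18,1)
(x₁, y₁) = (53, 3);  53² − 312·3² = 1 ✓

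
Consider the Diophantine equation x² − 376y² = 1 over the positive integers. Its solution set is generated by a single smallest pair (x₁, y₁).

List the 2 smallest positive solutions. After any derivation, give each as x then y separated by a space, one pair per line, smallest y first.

[19; 2,1,1,3,1,…,1,2,38] for √376; ℓ=16 ⇒ convergent index 15
step 0: (19, 1)  from 19·(1,0) + (0,1)
…
step 2: (58, 3)  from 1·(39,2) + (19,1)
step 3: (97, 5)  from 1·(58,3) + (39,2)
…
step 5: (446, 23)  from 1·(349,18) + (97,5)
…
step 8: (12953, 668)  from 4·(2928,151) + (1241,64)
…
step 10: (70621, 3642)  from 2·(28834,1487) + (12953,668)
…
step 14: (837427, 43187)  from 1·(468441,24158) + (368986,19029)
step 15: (2143295, 110532)  from 2·(837427,43187) + (468441,24158)
fundamental: x₁=2143295, y₁=110532  (since 4593713457025 − 376·12217323024 = 1)
(2143295+110532√376)^2 = 9187426914049 + 473805365880√376

2143295 110532
9187426914049 473805365880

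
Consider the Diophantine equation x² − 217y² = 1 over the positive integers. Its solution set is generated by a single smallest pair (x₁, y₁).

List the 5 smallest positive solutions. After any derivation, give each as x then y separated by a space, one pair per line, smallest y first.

√217 = [14; 1,2,1,2,1,…,2,1,28, …], period ℓ=16 (even) → k=15
i=0: a=14 ⇒ p=14, q=1
…
i=4: a=2 ⇒ p=162, q=11
i=5: a=1 ⇒ p=221, q=15
i=6: a=1 ⇒ p=383, q=26
i=7: a=9 ⇒ p=3668, q=249
i=8: a=4 ⇒ p=15055, q=1022
…
i=11: a=1 ⇒ p=293381, q=19916
i=12: a=2 ⇒ p=740980, q=50301
i=13: a=1 ⇒ p=1034361, q=70217
i=14: a=2 ⇒ p=2809702, q=190735
i=15: a=1 ⇒ p=3844063, q=260952
fundamental: x₁=3844063, y₁=260952  (since 14776820347969 − 217·68095946304 = 1)
(3844063+260952√217)^2 = 29553640695937 + 2006231855952√217
(3844063+260952√217)^3 = 227212113429087499999 + 15424163293772565000√217
(3844063+260952√217)^4 = 1746835356769087211376615937 + 118582910847096488831334048√217
(3844063+260952√217)^5 = 13429890324095468173938627689764063 + 911680360039229116129595136549048√217

3844063 260952
29553640695937 2006231855952
227212113429087499999 15424163293772565000
1746835356769087211376615937 118582910847096488831334048
13429890324095468173938627689764063 911680360039229116129595136549048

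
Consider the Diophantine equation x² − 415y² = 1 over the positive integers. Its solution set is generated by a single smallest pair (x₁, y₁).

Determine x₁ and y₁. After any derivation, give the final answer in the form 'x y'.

√415 → a₀=20, period (2,1,2,4,6,…,1,2,40); ℓ=16 even so k=15
step 0: (20, 1)  from 20·(1,0) + (0,1)
step 1: (41, 2)  from 2·(20,1) + (1,0)
step 2: (61, 3)  from 1·(41,2) + (20,1)
step 3: (163, 8)  from 2·(61,3) + (41,2)
step 4: (713, 35)  from 4·(163,8) + (61,3)
step 5: (4441, 218)  from 6·(713,35) + (163,8)
step 6: (5154, 253)  from 1·(4441,218) + (713,35)
…
step 9: (43534, 2137)  from 1·(33939,1666) + (9595,471)
step 10: (77473, 3803)  from 1·(43534,2137) + (33939,1666)
…
step 12: (2110961, 103623)  from 4·(508372,24955) + (77473,3803)
step 13: (4730294, 232201)  from 2·(2110961,103623) + (508372,24955)
step 14: (6841255, 335824)  from 1·(4730294,232201) + (2110961,103623)
step 15: (18412804, 903849)  from 2·(6841255,335824) + (4730294,232201)
→ (18412804, 903849).  Check: 18412804²=339031351142416, 415·903849²=339031351142415, difference 1.

18412804 903849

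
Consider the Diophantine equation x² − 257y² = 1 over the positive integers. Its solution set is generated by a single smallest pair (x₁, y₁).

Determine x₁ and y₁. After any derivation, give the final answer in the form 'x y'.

[16; 32] for √257; ℓ=1 ⇒ convergent index 1
k=0  a_k=16  p_k/q_k = 16/1
k=1  a_k=32  p_k/q_k = 513/32
→ (513, 32).  Check: 513²=263169, 257·32²=263168, difference 1.

513 32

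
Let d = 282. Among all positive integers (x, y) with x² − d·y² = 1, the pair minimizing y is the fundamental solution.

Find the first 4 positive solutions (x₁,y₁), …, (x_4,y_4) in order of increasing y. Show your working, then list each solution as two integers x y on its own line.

√282 → a₀=16, period (1,3,1,4,1,3,1,32); ℓ=8 even so k=7
i=0: a=16 ⇒ p=16, q=1
i=1: a=1 ⇒ p=17, q=1
…
i=6: a=3 ⇒ p=1864, q=111
i=7: a=1 ⇒ p=2351, q=140
→ (2351, 140).  Check: 2351²=5527201, 282·140²=5527200, difference 1.
n=2: (2351,140)∘(2351,140) = (2351·2351+282·140·140, 2351·140+140·2351) = (11054401,658280)
n=3: (11054401,658280)∘(2351,140) = (2351·11054401+282·140·658280, 2351·658280+140·11054401) = (51977791151,3095232420)
n=4: (51977791151,3095232420)∘(2351,140) = (2351·51977791151+282·140·3095232420, 2351·3095232420+140·51977791151) = (244399562937601,14553782180560)

2351 140
11054401 658280
51977791151 3095232420
244399562937601 14553782180560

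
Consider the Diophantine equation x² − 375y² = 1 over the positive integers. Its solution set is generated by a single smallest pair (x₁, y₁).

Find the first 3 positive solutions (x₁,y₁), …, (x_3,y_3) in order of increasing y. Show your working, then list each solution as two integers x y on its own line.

15124 781
457470751 23623688
13837575261124 714569313843

[19; 2,1,2,1,5,1,2,1,2,38] for √375; ℓ=10 ⇒ convergent index 9
k=0  a_k=19  p_k/q_k = 19/1
…
k=2  a_k=1  p_k/q_k = 58/3
…
k=8  a_k=1  p_k/q_k = 5519/285
k=9  a_k=2  p_k/q_k = 15124/781
fundamental: x₁=15124, y₁=781  (since 228735376 − 375·609961 = 1)
n=2: (15124,781)∘(15124,781) = (15124·15124+375·781·781, 15124·781+781·15124) = (457470751,23623688)
n=3: (457470751,23623688)∘(15124,781) = (15124·457470751+375·781·23623688, 15124·23623688+781·457470751) = (13837575261124,714569313843)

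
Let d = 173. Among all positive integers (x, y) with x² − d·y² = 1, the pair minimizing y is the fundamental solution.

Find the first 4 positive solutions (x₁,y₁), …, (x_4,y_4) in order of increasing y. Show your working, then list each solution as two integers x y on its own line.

2499849 190060
12498490045601 950242601880
62488675684008728649 4750926036134042180
312424506839974574118902401 23753195401006348176659760

√173 → a₀=13, period (6,1,1,6,26); ℓ=5 odd so k=9
i=0: a=13 ⇒ p=13, q=1
i=1: a=6 ⇒ p=79, q=6
i=2: a=1 ⇒ p=92, q=7
i=3: a=1 ⇒ p=171, q=13
i=4: a=6 ⇒ p=1118, q=85
i=5: a=26 ⇒ p=29239, q=2223
i=6: a=6 ⇒ p=176552, q=13423
…
i=8: a=1 ⇒ p=382343, q=29069
i=9: a=6 ⇒ p=2499849, q=190060
fundamental: x₁=2499849, y₁=190060  (since 6249245022801 − 173·36122803600 = 1)
k=2:  x_2 = 2499849·2499849+173·190060·190060 = 12498490045601,  y_2 = 2499849·190060+190060·2499849 = 950242601880
k=3:  x_3 = 2499849·12498490045601+173·190060·950242601880 = 62488675684008728649,  y_3 = 2499849·950242601880+190060·12498490045601 = 4750926036134042180
k=4:  x_4 = 2499849·62488675684008728649+173·190060·4750926036134042180 = 312424506839974574118902401,  y_4 = 2499849·4750926036134042180+190060·62488675684008728649 = 23753195401006348176659760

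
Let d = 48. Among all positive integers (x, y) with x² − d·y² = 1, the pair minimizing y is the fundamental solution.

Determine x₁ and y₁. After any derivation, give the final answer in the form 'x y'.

d=48: √d = [6; 1,12] (ℓ=2, even), read p_1/q_1
a_0=6:  p_0=6·1+0=6,  q_0=6·0+1=1
a_1=1:  p_1=1·6+1=7,  q_1=1·1+0=1
(x₁, y₁) = (7, 1);  7² − 48·1² = 1 ✓

7 1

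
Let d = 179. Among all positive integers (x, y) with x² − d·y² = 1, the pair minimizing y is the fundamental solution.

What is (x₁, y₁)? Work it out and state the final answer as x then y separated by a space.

[13; 2,1,1,1,3,…,1,2,26] for √179; ℓ=14 ⇒ convergent index 13
step 0: (13, 1)  from 13·(1,0) + (0,1)
step 1: (27, 2)  from 2·(13,1) + (1,0)
…
step 3: (67, 5)  from 1·(40,3) + (27,2)
step 4: (107, 8)  from 1·(67,5) + (40,3)
step 5: (388, 29)  from 3·(107,8) + (67,5)
…
step 7: (26999, 2018)  from 13·(2047,153) + (388,29)
…
step 10: (575167, 42990)  from 1·(438125,32747) + (137042,10243)
…
step 12: (1588459, 118727)  from 1·(1013292,75737) + (575167,42990)
step 13: (4190210, 313191)  from 2·(1588459,118727) + (1013292,75737)
fundamental: x₁=4190210, y₁=313191  (since 17557859844100 − 179·98088602481 = 1)

4190210 313191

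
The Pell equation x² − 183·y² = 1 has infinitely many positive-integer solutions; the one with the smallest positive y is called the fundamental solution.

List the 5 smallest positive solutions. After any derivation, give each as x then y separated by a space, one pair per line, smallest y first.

487 36
474337 35064
462003751 34152300
449991179137 33264305136
438290946475687 32399399050164

d=183: √d = [13; 1,1,8,1,1,26] (ℓ=6, even), read p_5/q_5
i=0: a=13 ⇒ p=13, q=1
i=1: a=1 ⇒ p=14, q=1
i=2: a=1 ⇒ p=27, q=2
…
i=4: a=1 ⇒ p=257, q=19
i=5: a=1 ⇒ p=487, q=36
→ (487, 36).  Check: 487²=237169, 183·36²=237168, difference 1.
(x_2, y_2) = (487·487 + 183·36·36, 487·36 + 36·487) = (474337, 35064)
(x_3, y_3) = (487·474337 + 183·36·35064, 487·35064 + 36·474337) = (462003751, 34152300)
(x_4, y_4) = (487·462003751 + 183·36·34152300, 487·34152300 + 36·462003751) = (449991179137, 33264305136)
(x_5, y_5) = (487·449991179137 + 183·36·33264305136, 487·33264305136 + 36·449991179137) = (438290946475687, 32399399050164)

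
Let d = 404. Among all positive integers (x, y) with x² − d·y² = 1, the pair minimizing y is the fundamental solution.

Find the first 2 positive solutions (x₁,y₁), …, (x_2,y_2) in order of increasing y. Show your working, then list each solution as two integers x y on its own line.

d=404: √d = [20; 10,40] (ℓ=2, even), read p_1/q_1
step 0: (20, 1)  from 20·(1,0) + (0,1)
step 1: (201, 10)  from 10·(20,1) + (1,0)
→ (201, 10).  Check: 201²=40401, 404·10²=40400, difference 1.
(x_2, y_2) = (201·201 + 404·10·10, 201·10 + 10·201) = (80801, 4020)

201 10
80801 4020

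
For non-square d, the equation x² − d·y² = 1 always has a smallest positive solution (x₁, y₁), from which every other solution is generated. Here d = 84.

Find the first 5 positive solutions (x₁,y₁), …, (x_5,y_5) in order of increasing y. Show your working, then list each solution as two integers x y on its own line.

d=84: √d = [9; 6,18] (ℓ=2, even), read p_1/q_1
a_0=9:  p_0=9·1+0=9,  q_0=9·0+1=1
a_1=6:  p_1=6·9+1=55,  q_1=6·1+0=6
(x₁, y₁) = (55, 6);  55² − 84·6² = 1 ✓
k=2:  x_2 = 55·55+84·6·6 = 6049,  y_2 = 55·6+6·55 = 660
k=3:  x_3 = 55·6049+84·6·660 = 665335,  y_3 = 55·660+6·6049 = 72594
k=4:  x_4 = 55·665335+84·6·72594 = 73180801,  y_4 = 55·72594+6·665335 = 7984680
k=5:  x_5 = 55·73180801+84·6·7984680 = 8049222775,  y_5 = 55·7984680+6·73180801 = 878242206

55 6
6049 660
665335 72594
73180801 7984680
8049222775 878242206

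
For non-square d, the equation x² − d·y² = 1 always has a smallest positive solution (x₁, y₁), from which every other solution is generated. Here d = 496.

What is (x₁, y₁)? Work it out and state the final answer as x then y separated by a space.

√496 = [22; 3,1,2,4,1,…,1,3,44, …], period ℓ=16 (even) → k=15
k=0  a_k=22  p_k/q_k = 22/1
k=1  a_k=3  p_k/q_k = 67/3
…
k=4  a_k=4  p_k/q_k = 1069/48
k=5  a_k=1  p_k/q_k = 1314/59
k=6  a_k=1  p_k/q_k = 2383/107
…
k=9  a_k=2  p_k/q_k = 35166/1579
…
k=12  a_k=4  p_k/q_k = 389209/17476
k=13  a_k=2  p_k/q_k = 863293/38763
k=14  a_k=1  p_k/q_k = 1252502/56239
k=15  a_k=3  p_k/q_k = 4620799/207480
fundamental: x₁=4620799, y₁=207480  (since 21351783398401 − 496·43047950400 = 1)

4620799 207480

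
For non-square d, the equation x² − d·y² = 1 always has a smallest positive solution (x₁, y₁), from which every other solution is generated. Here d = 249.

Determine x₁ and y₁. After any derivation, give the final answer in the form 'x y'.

8553815 542076

[15; 1,3,1,1,5,…,3,1,30] for √249; ℓ=16 ⇒ convergent index 15
step 0: (15, 1)  from 15·(1,0) + (0,1)
step 1: (16, 1)  from 1·(15,1) + (1,0)
step 2: (63, 4)  from 3·(16,1) + (15,1)
step 3: (79, 5)  from 1·(63,4) + (16,1)
…
step 5: (789, 50)  from 5·(142,9) + (79,5)
step 6: (931, 59)  from 1·(789,50) + (142,9)
step 7: (3582, 227)  from 3·(931,59) + (789,50)
step 8: (36751, 2329)  from 10·(3582,227) + (931,59)
step 9: (113835, 7214)  from 3·(36751,2329) + (3582,227)
step 10: (150586, 9543)  from 1·(113835,7214) + (36751,2329)
step 11: (866765, 54929)  from 5·(150586,9543) + (113835,7214)
step 12: (1017351, 64472)  from 1·(866765,54929) + (150586,9543)
step 13: (1884116, 119401)  from 1·(1017351,64472) + (866765,54929)
step 14: (6669699, 422675)  from 3·(1884116,119401) + (1017351,64472)
step 15: (8553815, 542076)  from 1·(6669699,422675) + (1884116,119401)
(x₁, y₁) = (8553815, 542076);  8553815² − 249·542076² = 1 ✓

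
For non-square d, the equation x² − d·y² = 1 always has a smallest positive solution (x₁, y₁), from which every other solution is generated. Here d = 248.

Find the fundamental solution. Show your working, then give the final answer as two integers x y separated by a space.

d=248: √d = [15; 1,2,1,30] (ℓ=4, even), read p_3/q_3
i=0: a=15 ⇒ p=15, q=1
i=1: a=1 ⇒ p=16, q=1
i=2: a=2 ⇒ p=47, q=3
i=3: a=1 ⇒ p=63, q=4
fundamental: x₁=63, y₁=4  (since 3969 − 248·16 = 1)

63 4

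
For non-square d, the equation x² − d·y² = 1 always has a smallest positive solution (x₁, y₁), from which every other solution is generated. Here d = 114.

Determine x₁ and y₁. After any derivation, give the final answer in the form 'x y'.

1025 96

[10; 1,2,10,2,1,20] for √114; ℓ=6 ⇒ convergent index 5
i=0: a=10 ⇒ p=10, q=1
…
i=2: a=2 ⇒ p=32, q=3
i=3: a=10 ⇒ p=331, q=31
i=4: a=2 ⇒ p=694, q=65
i=5: a=1 ⇒ p=1025, q=96
(x₁, y₁) = (1025, 96);  1025² − 114·96² = 1 ✓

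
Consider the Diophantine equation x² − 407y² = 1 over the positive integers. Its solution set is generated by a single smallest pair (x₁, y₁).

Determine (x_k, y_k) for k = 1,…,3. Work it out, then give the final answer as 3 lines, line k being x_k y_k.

2663 132
14183137 703032
75539384999 3744348300

[20; 5,1,2,1,5,40] for √407; ℓ=6 ⇒ convergent index 5
k=0  a_k=20  p_k/q_k = 20/1
k=1  a_k=5  p_k/q_k = 101/5
…
k=3  a_k=2  p_k/q_k = 343/17
k=4  a_k=1  p_k/q_k = 464/23
k=5  a_k=5  p_k/q_k = 2663/132
→ (2663, 132).  Check: 2663²=7091569, 407·132²=7091568, difference 1.
n=2: (2663,132)∘(2663,132) = (2663·2663+407·132·132, 2663·132+132·2663) = (14183137,703032)
n=3: (14183137,703032)∘(2663,132) = (2663·14183137+407·132·703032, 2663·703032+132·14183137) = (75539384999,3744348300)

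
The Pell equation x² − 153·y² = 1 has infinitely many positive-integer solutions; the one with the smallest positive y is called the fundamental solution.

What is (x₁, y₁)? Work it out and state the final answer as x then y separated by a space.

2177 176

√153 → a₀=12, period (2,1,2,2,2,1,2,24); ℓ=8 even so k=7
k=0  a_k=12  p_k/q_k = 12/1
…
k=2  a_k=1  p_k/q_k = 37/3
k=3  a_k=2  p_k/q_k = 99/8
…
k=6  a_k=1  p_k/q_k = 804/65
k=7  a_k=2  p_k/q_k = 2177/176
(x₁, y₁) = (2177, 176);  2177² − 153·176² = 1 ✓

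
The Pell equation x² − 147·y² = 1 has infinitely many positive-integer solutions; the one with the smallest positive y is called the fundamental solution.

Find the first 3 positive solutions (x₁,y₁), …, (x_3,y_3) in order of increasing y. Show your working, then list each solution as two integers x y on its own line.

[12; 8,24] for √147; ℓ=2 ⇒ convergent index 1
k=0  a_k=12  p_k/q_k = 12/1
k=1  a_k=8  p_k/q_k = 97/8
fundamental: x₁=97, y₁=8  (since 9409 − 147·64 = 1)
k=2:  x_2 = 97·97+147·8·8 = 18817,  y_2 = 97·8+8·97 = 1552
k=3:  x_3 = 97·18817+147·8·1552 = 3650401,  y_3 = 97·1552+8·18817 = 301080

97 8
18817 1552
3650401 301080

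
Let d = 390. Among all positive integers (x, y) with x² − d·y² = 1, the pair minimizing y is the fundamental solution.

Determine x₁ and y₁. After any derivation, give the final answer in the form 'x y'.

79 4

√390 → a₀=19, period (1,2,1,38); ℓ=4 even so k=3
i=0: a=19 ⇒ p=19, q=1
…
i=2: a=2 ⇒ p=59, q=3
i=3: a=1 ⇒ p=79, q=4
fundamental: x₁=79, y₁=4  (since 6241 − 390·16 = 1)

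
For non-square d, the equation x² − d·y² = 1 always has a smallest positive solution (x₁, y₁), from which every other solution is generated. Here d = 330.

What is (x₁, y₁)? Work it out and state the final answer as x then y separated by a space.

d=330: √d = [18; 6,36] (ℓ=2, even), read p_1/q_1
step 0: (18, 1)  from 18·(1,0) + (0,1)
step 1: (109, 6)  from 6·(18,1) + (1,0)
(x₁, y₁) = (109, 6);  109² − 330·6² = 1 ✓

109 6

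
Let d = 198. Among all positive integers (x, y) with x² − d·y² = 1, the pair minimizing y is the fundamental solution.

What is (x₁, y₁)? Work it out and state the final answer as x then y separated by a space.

[14; 14,28] for √198; ℓ=2 ⇒ convergent index 1
step 0: (14, 1)  from 14·(1,0) + (0,1)
step 1: (197, 14)  from 14·(14,1) + (1,0)
(x₁, y₁) = (197, 14);  197² − 198·14² = 1 ✓

197 14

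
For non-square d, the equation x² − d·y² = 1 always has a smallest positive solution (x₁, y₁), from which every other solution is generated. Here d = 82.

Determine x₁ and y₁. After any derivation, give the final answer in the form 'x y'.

163 18

d=82: √d = [9; 18] (ℓ=1, odd), read p_1/q_1
i=0: a=9 ⇒ p=9, q=1
i=1: a=18 ⇒ p=163, q=18
(x₁, y₁) = (163, 18);  163² − 82·18² = 1 ✓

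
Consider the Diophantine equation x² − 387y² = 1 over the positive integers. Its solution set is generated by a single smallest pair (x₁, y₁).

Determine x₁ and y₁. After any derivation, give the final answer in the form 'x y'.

d=387: √d = [19; 1,2,19,2,1,38] (ℓ=6, even), read p_5/q_5
a_0=19:  p_0=19·1+0=19,  q_0=19·0+1=1
a_1=1:  p_1=1·19+1=20,  q_1=1·1+0=1
a_2=2:  p_2=2·20+19=59,  q_2=2·1+1=3
…
a_4=2:  p_4=2·1141+59=2341,  q_4=2·58+3=119
a_5=1:  p_5=1·2341+1141=3482,  q_5=1·119+58=177
→ (3482, 177).  Check: 3482²=12124324, 387·177²=12124323, difference 1.

3482 177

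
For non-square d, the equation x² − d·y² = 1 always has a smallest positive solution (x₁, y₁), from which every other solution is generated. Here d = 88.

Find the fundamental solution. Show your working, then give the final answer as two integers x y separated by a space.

197 21

√88 → a₀=9, period (2,1,1,1,2,18); ℓ=6 even so k=5
i=0: a=9 ⇒ p=9, q=1
i=1: a=2 ⇒ p=19, q=2
…
i=3: a=1 ⇒ p=47, q=5
i=4: a=1 ⇒ p=75, q=8
i=5: a=2 ⇒ p=197, q=21
→ (197, 21).  Check: 197²=38809, 88·21²=38808, difference 1.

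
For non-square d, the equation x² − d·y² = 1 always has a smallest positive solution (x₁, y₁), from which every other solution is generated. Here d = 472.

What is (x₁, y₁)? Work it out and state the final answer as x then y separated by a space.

[21; 1,2,1,1,1,…,2,1,42] for √472; ℓ=14 ⇒ convergent index 13
i=0: a=21 ⇒ p=21, q=1
…
i=3: a=1 ⇒ p=87, q=4
…
i=7: a=5 ⇒ p=5779, q=266
…
i=12: a=2 ⇒ p=222687, q=10250
i=13: a=1 ⇒ p=306917, q=14127
fundamental: x₁=306917, y₁=14127  (since 94198044889 − 472·199572129 = 1)

306917 14127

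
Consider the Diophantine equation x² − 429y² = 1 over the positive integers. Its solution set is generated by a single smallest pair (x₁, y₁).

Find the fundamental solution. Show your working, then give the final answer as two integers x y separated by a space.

1524095 73584

√429 → a₀=20, period (1,2,2,9,1,12,1,9,2,2,1,40); ℓ=12 even so k=11
i=0: a=20 ⇒ p=20, q=1
…
i=7: a=1 ⇒ p=21023, q=1015
…
i=10: a=2 ⇒ p=1085636, q=52415
i=11: a=1 ⇒ p=1524095, q=73584
→ (1524095, 73584).  Check: 1524095²=2322865569025, 429·73584²=2322865569024, difference 1.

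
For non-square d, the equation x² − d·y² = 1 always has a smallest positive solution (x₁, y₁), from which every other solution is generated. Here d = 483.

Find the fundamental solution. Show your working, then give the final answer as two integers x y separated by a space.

22 1

d=483: √d = [21; 1,42] (ℓ=2, even), read p_1/q_1
k=0  a_k=21  p_k/q_k = 21/1
k=1  a_k=1  p_k/q_k = 22/1
fundamental: x₁=22, y₁=1  (since 484 − 483·1 = 1)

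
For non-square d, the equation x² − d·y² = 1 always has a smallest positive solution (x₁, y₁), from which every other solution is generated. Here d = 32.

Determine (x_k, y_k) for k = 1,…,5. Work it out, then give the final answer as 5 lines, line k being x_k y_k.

17 3
577 102
19601 3465
665857 117708
22619537 3998607

√32 = [5; 1,1,1,10, …], period ℓ=4 (even) → k=3
k=0  a_k=5  p_k/q_k = 5/1
…
k=2  a_k=1  p_k/q_k = 11/2
k=3  a_k=1  p_k/q_k = 17/3
(x₁, y₁) = (17, 3);  17² − 32·3² = 1 ✓
(x_2, y_2) = (17·17 + 32·3·3, 17·3 + 3·17) = (577, 102)
(x_3, y_3) = (17·577 + 32·3·102, 17·102 + 3·577) = (19601, 3465)
(x_4, y_4) = (17·19601 + 32·3·3465, 17·3465 + 3·19601) = (665857, 117708)
(x_5, y_5) = (17·665857 + 32·3·117708, 17·117708 + 3·665857) = (22619537, 3998607)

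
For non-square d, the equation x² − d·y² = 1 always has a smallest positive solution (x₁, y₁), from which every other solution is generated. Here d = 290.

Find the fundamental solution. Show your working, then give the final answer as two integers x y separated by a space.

579 34

d=290: √d = [17; 34] (ℓ=1, odd), read p_1/q_1
k=0  a_k=17  p_k/q_k = 17/1
k=1  a_k=34  p_k/q_k = 579/34
(x₁, y₁) = (579, 34);  579² − 290·34² = 1 ✓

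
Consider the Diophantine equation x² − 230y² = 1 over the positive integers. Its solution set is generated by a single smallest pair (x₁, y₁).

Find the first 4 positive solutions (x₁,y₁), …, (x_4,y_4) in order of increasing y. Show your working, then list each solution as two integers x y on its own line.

91 6
16561 1092
3014011 198738
548533441 36169224

√230 = [15; 6,30, …], period ℓ=2 (even) → k=1
a_0=15:  p_0=15·1+0=15,  q_0=15·0+1=1
a_1=6:  p_1=6·15+1=91,  q_1=6·1+0=6
→ (91, 6).  Check: 91²=8281, 230·6²=8280, difference 1.
(x_2, y_2) = (91·91 + 230·6·6, 91·6 + 6·91) = (16561, 1092)
(x_3, y_3) = (91·16561 + 230·6·1092, 91·1092 + 6·16561) = (3014011, 198738)
(x_4, y_4) = (91·3014011 + 230·6·198738, 91·198738 + 6·3014011) = (548533441, 36169224)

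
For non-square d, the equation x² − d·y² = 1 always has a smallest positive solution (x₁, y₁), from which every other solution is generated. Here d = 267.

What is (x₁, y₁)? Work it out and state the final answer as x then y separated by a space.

2402 147

√267 = [16; 2,1,15,1,2,32, …], period ℓ=6 (even) → k=5
i=0: a=16 ⇒ p=16, q=1
…
i=2: a=1 ⇒ p=49, q=3
…
i=4: a=1 ⇒ p=817, q=50
i=5: a=2 ⇒ p=2402, q=147
→ (2402, 147).  Check: 2402²=5769604, 267·147²=5769603, difference 1.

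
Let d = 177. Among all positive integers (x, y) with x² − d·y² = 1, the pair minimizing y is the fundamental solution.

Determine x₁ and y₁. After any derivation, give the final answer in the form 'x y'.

62423 4692

√177 = [13; 3,3,2,8,2,3,3,26, …], period ℓ=8 (even) → k=7
k=0  a_k=13  p_k/q_k = 13/1
…
k=2  a_k=3  p_k/q_k = 133/10
k=3  a_k=2  p_k/q_k = 306/23
…
k=6  a_k=3  p_k/q_k = 18985/1427
k=7  a_k=3  p_k/q_k = 62423/4692
(x₁, y₁) = (62423, 4692);  62423² − 177·4692² = 1 ✓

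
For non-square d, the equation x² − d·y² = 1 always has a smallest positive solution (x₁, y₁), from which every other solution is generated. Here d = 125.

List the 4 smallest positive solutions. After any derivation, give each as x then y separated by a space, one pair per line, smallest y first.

d=125: √d = [11; 5,1,1,5,22] (ℓ=5, odd), read p_9/q_9
k=0  a_k=11  p_k/q_k = 11/1
…
k=2  a_k=1  p_k/q_k = 67/6
k=3  a_k=1  p_k/q_k = 123/11
…
k=8  a_k=1  p_k/q_k = 167761/15005
k=9  a_k=5  p_k/q_k = 930249/83204
fundamental: x₁=930249, y₁=83204  (since 865363202001 − 125·6922905616 = 1)
k=2:  x_2 = 930249·930249+125·83204·83204 = 1730726404001,  y_2 = 930249·83204+83204·930249 = 154800875592
k=3:  x_3 = 930249·1730726404001+125·83204·154800875592 = 3220013013190122249,  y_3 = 930249·154800875592+83204·1730726404001 = 288006719437081612
k=4:  x_4 = 930249·3220013013190122249+125·83204·288006719437081612 = 5990827771012465337616001,  y_4 = 930249·288006719437081612+83204·3220013013190122249 = 535835925499096664087184

930249 83204
1730726404001 154800875592
3220013013190122249 288006719437081612
5990827771012465337616001 535835925499096664087184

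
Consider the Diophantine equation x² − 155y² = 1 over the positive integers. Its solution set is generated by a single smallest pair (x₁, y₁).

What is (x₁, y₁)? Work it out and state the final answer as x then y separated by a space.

249 20

d=155: √d = [12; 2,4,2,24] (ℓ=4, even), read p_3/q_3
step 0: (12, 1)  from 12·(1,0) + (0,1)
…
step 2: (112, 9)  from 4·(25,2) + (12,1)
step 3: (249, 20)  from 2·(112,9) + (25,2)
fundamental: x₁=249, y₁=20  (since 62001 − 155·400 = 1)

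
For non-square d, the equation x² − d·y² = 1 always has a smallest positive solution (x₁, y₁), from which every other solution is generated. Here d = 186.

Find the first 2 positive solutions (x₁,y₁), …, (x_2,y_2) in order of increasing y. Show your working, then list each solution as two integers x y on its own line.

7501 550
112530001 8251100

√186 → a₀=13, period (1,1,1,3,4,3,1,1,1,26); ℓ=10 even so k=9
k=0  a_k=13  p_k/q_k = 13/1
k=1  a_k=1  p_k/q_k = 14/1
k=2  a_k=1  p_k/q_k = 27/2
k=3  a_k=1  p_k/q_k = 41/3
…
k=7  a_k=1  p_k/q_k = 2714/199
k=8  a_k=1  p_k/q_k = 4787/351
k=9  a_k=1  p_k/q_k = 7501/550
fundamental: x₁=7501, y₁=550  (since 56265001 − 186·302500 = 1)
(x_2, y_2) = (7501·7501 + 186·550·550, 7501·550 + 550·7501) = (112530001, 8251100)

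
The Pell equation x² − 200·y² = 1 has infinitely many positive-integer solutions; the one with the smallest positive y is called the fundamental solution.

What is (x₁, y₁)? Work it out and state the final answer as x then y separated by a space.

99 7

d=200: √d = [14; 7,28] (ℓ=2, even), read p_1/q_1
step 0: (14, 1)  from 14·(1,0) + (0,1)
step 1: (99, 7)  from 7·(14,1) + (1,0)
(x₁, y₁) = (99, 7);  99² − 200·7² = 1 ✓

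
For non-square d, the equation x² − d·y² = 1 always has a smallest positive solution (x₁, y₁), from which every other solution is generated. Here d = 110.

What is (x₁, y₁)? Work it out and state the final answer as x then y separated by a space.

[10; 2,20] for √110; ℓ=2 ⇒ convergent index 1
i=0: a=10 ⇒ p=10, q=1
i=1: a=2 ⇒ p=21, q=2
(x₁, y₁) = (21, 2);  21² − 110·2² = 1 ✓

21 2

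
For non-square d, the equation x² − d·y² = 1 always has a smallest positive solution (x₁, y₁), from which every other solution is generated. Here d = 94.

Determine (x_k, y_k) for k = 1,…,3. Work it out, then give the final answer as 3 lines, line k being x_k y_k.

2143295 221064
9187426914049 947610731760
39382732335491159615 4062018686654877336

√94 = [9; 1,2,3,1,1,…,2,1,18, …], period ℓ=16 (even) → k=15
i=0: a=9 ⇒ p=9, q=1
i=1: a=1 ⇒ p=10, q=1
i=2: a=2 ⇒ p=29, q=3
i=3: a=3 ⇒ p=97, q=10
i=4: a=1 ⇒ p=126, q=13
i=5: a=1 ⇒ p=223, q=23
…
i=7: a=1 ⇒ p=1464, q=151
…
i=11: a=1 ⇒ p=99455, q=10258
…
i=14: a=2 ⇒ p=1490361, q=153719
i=15: a=1 ⇒ p=2143295, q=221064
→ (2143295, 221064).  Check: 2143295²=4593713457025, 94·221064²=4593713457024, difference 1.
(2143295+221064√94)^2 = 9187426914049 + 947610731760√94
(2143295+221064√94)^3 = 39382732335491159615 + 4062018686654877336√94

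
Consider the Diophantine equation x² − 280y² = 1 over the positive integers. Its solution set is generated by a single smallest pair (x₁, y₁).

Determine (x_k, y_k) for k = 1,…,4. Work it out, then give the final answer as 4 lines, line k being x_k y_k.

√280 → a₀=16, period (1,2,1,2,1,32); ℓ=6 even so k=5
a_0=16:  p_0=16·1+0=16,  q_0=16·0+1=1
a_1=1:  p_1=1·16+1=17,  q_1=1·1+0=1
a_2=2:  p_2=2·17+16=50,  q_2=2·1+1=3
…
a_4=2:  p_4=2·67+50=184,  q_4=2·4+3=11
a_5=1:  p_5=1·184+67=251,  q_5=1·11+4=15
→ (251, 15).  Check: 251²=63001, 280·15²=63000, difference 1.
k=2:  x_2 = 251·251+280·15·15 = 126001,  y_2 = 251·15+15·251 = 7530
k=3:  x_3 = 251·126001+280·15·7530 = 63252251,  y_3 = 251·7530+15·126001 = 3780045
k=4:  x_4 = 251·63252251+280·15·3780045 = 31752504001,  y_4 = 251·3780045+15·63252251 = 1897575060

251 15
126001 7530
63252251 3780045
31752504001 1897575060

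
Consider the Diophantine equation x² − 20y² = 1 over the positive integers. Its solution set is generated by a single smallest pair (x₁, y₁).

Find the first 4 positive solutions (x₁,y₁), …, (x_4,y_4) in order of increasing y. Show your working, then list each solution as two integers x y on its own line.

9 2
161 36
2889 646
51841 11592

d=20: √d = [4; 2,8] (ℓ=2, even), read p_1/q_1
k=0  a_k=4  p_k/q_k = 4/1
k=1  a_k=2  p_k/q_k = 9/2
→ (9, 2).  Check: 9²=81, 20·2²=80, difference 1.
k=2:  x_2 = 9·9+20·2·2 = 161,  y_2 = 9·2+2·9 = 36
k=3:  x_3 = 9·161+20·2·36 = 2889,  y_3 = 9·36+2·161 = 646
k=4:  x_4 = 9·2889+20·2·646 = 51841,  y_4 = 9·646+2·2889 = 11592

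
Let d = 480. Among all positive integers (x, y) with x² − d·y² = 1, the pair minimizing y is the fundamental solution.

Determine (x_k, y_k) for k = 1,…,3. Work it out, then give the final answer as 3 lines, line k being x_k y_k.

241 11
116161 5302
55989361 2555553

√480 = [21; 1,9,1,42, …], period ℓ=4 (even) → k=3
a_0=21:  p_0=21·1+0=21,  q_0=21·0+1=1
…
a_2=9:  p_2=9·22+21=219,  q_2=9·1+1=10
a_3=1:  p_3=1·219+22=241,  q_3=1·10+1=11
fundamental: x₁=241, y₁=11  (since 58081 − 480·121 = 1)
(241+11√480)^2 = 116161 + 5302√480
(241+11√480)^3 = 55989361 + 2555553√480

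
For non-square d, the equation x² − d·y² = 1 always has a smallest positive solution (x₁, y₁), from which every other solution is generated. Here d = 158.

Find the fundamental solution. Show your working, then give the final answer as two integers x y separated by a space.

7743 616

√158 → a₀=12, period (1,1,3,12,3,1,1,24); ℓ=8 even so k=7
step 0: (12, 1)  from 12·(1,0) + (0,1)
…
step 5: (3331, 265)  from 3·(1081,86) + (88,7)
step 6: (4412, 351)  from 1·(3331,265) + (1081,86)
step 7: (7743, 616)  from 1·(4412,351) + (3331,265)
(x₁, y₁) = (7743, 616);  7743² − 158·616² = 1 ✓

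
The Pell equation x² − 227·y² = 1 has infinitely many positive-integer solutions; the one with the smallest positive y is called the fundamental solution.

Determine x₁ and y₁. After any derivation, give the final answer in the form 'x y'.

226 15

√227 = [15; 15,30, …], period ℓ=2 (even) → k=1
step 0: (15, 1)  from 15·(1,0) + (0,1)
step 1: (226, 15)  from 15·(15,1) + (1,0)
fundamental: x₁=226, y₁=15  (since 51076 − 227·225 = 1)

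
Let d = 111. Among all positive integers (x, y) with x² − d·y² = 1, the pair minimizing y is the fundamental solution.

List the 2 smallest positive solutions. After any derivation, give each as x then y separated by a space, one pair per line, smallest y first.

d=111: √d = [10; 1,1,6,1,1,20] (ℓ=6, even), read p_5/q_5
a_0=10:  p_0=10·1+0=10,  q_0=10·0+1=1
a_1=1:  p_1=1·10+1=11,  q_1=1·1+0=1
a_2=1:  p_2=1·11+10=21,  q_2=1·1+1=2
a_3=6:  p_3=6·21+11=137,  q_3=6·2+1=13
a_4=1:  p_4=1·137+21=158,  q_4=1·13+2=15
a_5=1:  p_5=1·158+137=295,  q_5=1·15+13=28
(x₁, y₁) = (295, 28);  295² − 111·28² = 1 ✓
k=2:  x_2 = 295·295+111·28·28 = 174049,  y_2 = 295·28+28·295 = 16520

295 28
174049 16520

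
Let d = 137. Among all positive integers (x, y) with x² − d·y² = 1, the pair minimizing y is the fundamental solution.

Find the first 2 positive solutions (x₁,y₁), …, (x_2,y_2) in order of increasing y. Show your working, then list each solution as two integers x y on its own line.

d=137: √d = [11; 1,2,2,1,1,2,2,1,22] (ℓ=9, odd), read p_17/q_17
step 0: (11, 1)  from 11·(1,0) + (0,1)
step 1: (12, 1)  from 1·(11,1) + (1,0)
step 2: (35, 3)  from 2·(12,1) + (11,1)
step 3: (82, 7)  from 2·(35,3) + (12,1)
…
step 5: (199, 17)  from 1·(117,10) + (82,7)
step 6: (515, 44)  from 2·(199,17) + (117,10)
…
step 8: (1744, 149)  from 1·(1229,105) + (515,44)
step 9: (39597, 3383)  from 22·(1744,149) + (1229,105)
step 10: (41341, 3532)  from 1·(39597,3383) + (1744,149)
step 11: (122279, 10447)  from 2·(41341,3532) + (39597,3383)
step 12: (285899, 24426)  from 2·(122279,10447) + (41341,3532)
step 13: (408178, 34873)  from 1·(285899,24426) + (122279,10447)
…
step 15: (1796332, 153471)  from 2·(694077,59299) + (408178,34873)
step 16: (4286741, 366241)  from 2·(1796332,153471) + (694077,59299)
step 17: (6083073, 519712)  from 1·(4286741,366241) + (1796332,153471)
→ (6083073, 519712).  Check: 6083073²=37003777123329, 137·519712²=37003777123328, difference 1.
k=2:  x_2 = 6083073·6083073+137·519712·519712 = 74007554246657,  y_2 = 6083073·519712+519712·6083073 = 6322892069952

6083073 519712
74007554246657 6322892069952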